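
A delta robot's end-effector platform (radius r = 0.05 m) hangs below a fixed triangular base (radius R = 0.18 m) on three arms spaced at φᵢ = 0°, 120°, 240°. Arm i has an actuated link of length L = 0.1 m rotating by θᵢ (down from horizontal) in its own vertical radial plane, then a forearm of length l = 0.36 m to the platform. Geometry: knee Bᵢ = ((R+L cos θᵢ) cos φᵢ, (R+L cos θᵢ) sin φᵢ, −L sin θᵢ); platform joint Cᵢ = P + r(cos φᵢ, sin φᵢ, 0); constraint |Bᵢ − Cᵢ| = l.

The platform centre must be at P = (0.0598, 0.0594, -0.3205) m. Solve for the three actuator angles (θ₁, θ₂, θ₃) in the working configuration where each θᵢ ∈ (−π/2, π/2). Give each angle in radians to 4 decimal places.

θ₁ = 0.0869, θ₂ = 0.3488, θ₃ = 0.9601

arm 1 (φ=0.0°): x'=0.0598, y'=0.0594
  A cos θ + B sin θ = C:  0.0702·cos θ + -0.3205·sin θ = 0.0421
  θ1 = atan2(B,A) + arccos(C/0.3281) = 0.0869
arm 2 (φ=120.0°): x'=0.0215, y'=-0.0815
  A=0.1085, B=-0.3205, C=(l²−L²−A²−y'²−z²)/(2L)=-0.0076
  θ2 = atan2(B,A) + arccos(C/0.3384) = 0.3488
φ3=240.0° → target in arm frame (-0.0813, 0.0221)
  e−x'=0.2113;  (l²−L²−(e−x')²−y'²−z²)/2L = -0.1414
  θ3 = atan2(B,A) + arccos(C/0.3839) = 0.9601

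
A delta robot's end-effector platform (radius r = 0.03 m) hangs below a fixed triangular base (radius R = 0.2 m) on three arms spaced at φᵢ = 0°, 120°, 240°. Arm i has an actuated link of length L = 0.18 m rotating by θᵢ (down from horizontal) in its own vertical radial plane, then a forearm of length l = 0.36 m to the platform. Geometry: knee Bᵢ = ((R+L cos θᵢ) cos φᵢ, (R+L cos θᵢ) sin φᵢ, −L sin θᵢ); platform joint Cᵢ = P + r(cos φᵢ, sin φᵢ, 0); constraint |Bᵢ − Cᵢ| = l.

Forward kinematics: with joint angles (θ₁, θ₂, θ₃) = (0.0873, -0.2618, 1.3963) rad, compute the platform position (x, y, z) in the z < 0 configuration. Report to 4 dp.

φ1=0.0°: virtual centre (0.3493, 0.0000, -0.0157), radius l
centre 2 = (0.3439·cos120.0°, 0.3439·sin120.0°, 0.0466) = (-0.1719, 0.2978, 0.0466)
φ3=240.0°: virtual centre (-0.1006, -0.1743, -0.1773), radius l
|centre ₂|²−|centre ₁|² = -0.0019;  |centre ₃|²−|centre ₁|² = -0.0503
plane₁₂: -1.0425x+0.5956y+0.1246z = -0.0019
det = 0.8994;  x = 0.0341+-0.1657z,  y = 0.0565+-0.4992z
into |P−centre ₁|² = l²: 1.2767z² + 0.0795z + -0.0268 = 0;  Δ = 0.1430;  z = -0.1792 or 0.1170 → z<0 root = -0.1792
x = 0.0638, y = 0.1460

(0.0638, 0.1460, -0.1792)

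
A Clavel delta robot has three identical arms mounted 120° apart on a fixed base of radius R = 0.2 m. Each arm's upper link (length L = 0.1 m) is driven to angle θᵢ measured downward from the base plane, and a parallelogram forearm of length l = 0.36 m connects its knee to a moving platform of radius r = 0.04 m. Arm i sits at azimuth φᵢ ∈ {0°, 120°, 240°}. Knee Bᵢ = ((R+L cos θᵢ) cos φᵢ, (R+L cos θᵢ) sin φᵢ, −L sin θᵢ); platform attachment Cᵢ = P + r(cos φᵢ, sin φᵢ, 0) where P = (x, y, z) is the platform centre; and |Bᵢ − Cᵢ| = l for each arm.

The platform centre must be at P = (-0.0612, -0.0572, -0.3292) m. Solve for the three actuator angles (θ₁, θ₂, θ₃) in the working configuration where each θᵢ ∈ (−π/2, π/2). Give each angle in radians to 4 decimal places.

θ₁ = 1.1345, θ₂ = 0.8729, θ₃ = 0.1752

arm 1 (φ=0.0°): x'=-0.0612, y'=-0.0572
  A cos θ + B sin θ = C:  0.2212·cos θ + -0.3292·sin θ = -0.2049
  γ=atan2(-0.3292,0.2212)=-0.9792;  ψ=arccos(-0.5165)=2.1136;  θ1=γ+ψ≈1.1345
φ2=120.0° → target in arm frame (-0.0189, 0.0816)
  A cos θ + B sin θ = C:  0.1789·cos θ + -0.3292·sin θ = -0.1372
  √(A²+B²)=0.3747;  θ2 = -1.0729+1.9458 ≈ 0.8729
arm 3 (φ=240.0°): x'=0.0801, y'=-0.0244
  e−x'=0.0799;  (l²−L²−(e−x')²−y'²−z²)/2L = 0.0213
  √(A²+B²)=0.3387;  θ3 = -1.3328+1.5080 ≈ 0.1752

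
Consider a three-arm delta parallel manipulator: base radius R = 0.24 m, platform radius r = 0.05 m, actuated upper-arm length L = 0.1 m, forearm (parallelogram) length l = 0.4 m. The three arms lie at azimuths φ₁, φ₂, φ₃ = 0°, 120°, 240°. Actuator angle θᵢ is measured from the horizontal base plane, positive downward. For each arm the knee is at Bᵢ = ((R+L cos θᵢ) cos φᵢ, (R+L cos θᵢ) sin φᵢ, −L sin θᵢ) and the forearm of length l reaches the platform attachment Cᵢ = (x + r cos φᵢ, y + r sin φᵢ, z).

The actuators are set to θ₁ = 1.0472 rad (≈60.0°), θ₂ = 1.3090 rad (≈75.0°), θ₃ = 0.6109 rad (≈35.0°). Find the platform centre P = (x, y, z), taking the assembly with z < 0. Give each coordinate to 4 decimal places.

(-0.0084, -0.0612, -0.3941)

S1 = (0.2400·cos0.0°, 0.2400·sin0.0°, -0.0866) = (0.2400, 0.0000, -0.0866)
S2 = (0.2159·cos120.0°, 0.2159·sin120.0°, -0.0966) = (-0.1079, 0.1870, -0.0966)
φ3=240.0°: virtual centre (-0.1360, -0.2355, -0.0574), radius l
eliminate P² terms by subtracting sphere 1 from 2 and 3
plane₁₂: -0.6959x+0.3739y+-0.0200z = -0.0092
Cramer: x(z) = -0.0004+0.0205z;  y(z) = -0.0252+0.0915z
quadratic in z: (1.0088)z²+(0.1588)z+(-0.0941)=0, √Δ=0.6363 → z ∈ {-0.3941, 0.2367}; z = -0.3941 (taking z<0)
x = -0.0084, y = -0.0612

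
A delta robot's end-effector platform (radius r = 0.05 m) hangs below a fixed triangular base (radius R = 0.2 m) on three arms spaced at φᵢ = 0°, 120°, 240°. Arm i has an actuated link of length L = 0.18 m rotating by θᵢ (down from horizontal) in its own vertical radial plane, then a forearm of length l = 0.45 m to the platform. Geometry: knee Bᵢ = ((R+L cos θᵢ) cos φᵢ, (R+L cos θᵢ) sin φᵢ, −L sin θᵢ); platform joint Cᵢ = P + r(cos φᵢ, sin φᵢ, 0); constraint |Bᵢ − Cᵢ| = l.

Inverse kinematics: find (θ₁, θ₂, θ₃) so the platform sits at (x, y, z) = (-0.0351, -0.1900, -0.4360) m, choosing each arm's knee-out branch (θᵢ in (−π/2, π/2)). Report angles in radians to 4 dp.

θ₁ = 0.9600, θ₂ = 1.3089, θ₃ = 0.0873

rotate P by −φ1: (-0.0351, -0.1900, -0.4360)
  A=0.1851, B=-0.4360, C=(l²−L²−A²−y'²−z²)/(2L)=-0.2510
  γ=atan2(-0.4360,0.1851)=-1.1693;  ψ=arccos(-0.5299)=2.1293;  θ1=γ+ψ≈0.9600
arm 2 (φ=120.0°): x'=-0.1470, y'=0.1254
  A cos θ + B sin θ = C:  0.2970·cos θ + -0.4360·sin θ = -0.3442
  θ2 = atan2(B,A) + arccos(C/0.5275) = 1.3089
arm 3 (φ=240.0°): x'=0.1821, y'=0.0646
  e−x'=-0.0321;  (l²−L²−(e−x')²−y'²−z²)/2L = -0.0700
  √(A²+B²)=0.4372;  θ3 = -1.6443+1.7316 ≈ 0.0873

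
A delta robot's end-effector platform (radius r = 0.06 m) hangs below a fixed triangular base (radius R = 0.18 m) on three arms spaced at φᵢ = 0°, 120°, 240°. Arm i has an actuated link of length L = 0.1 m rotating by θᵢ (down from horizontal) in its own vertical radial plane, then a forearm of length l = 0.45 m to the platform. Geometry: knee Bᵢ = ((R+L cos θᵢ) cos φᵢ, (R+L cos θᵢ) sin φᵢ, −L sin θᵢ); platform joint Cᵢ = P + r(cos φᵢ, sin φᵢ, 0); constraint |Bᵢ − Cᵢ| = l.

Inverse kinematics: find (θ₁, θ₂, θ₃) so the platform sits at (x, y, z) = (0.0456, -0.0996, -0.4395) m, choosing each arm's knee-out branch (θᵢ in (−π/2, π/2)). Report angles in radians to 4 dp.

arm 1 (φ=0.0°): x'=0.0456, y'=-0.0996
  A=0.0744, B=-0.4395, C=(l²−L²−A²−y'²−z²)/(2L)=-0.0806
  γ=atan2(-0.4395,0.0744)=-1.4031;  ψ=arccos(-0.1808)=1.7526;  θ1=γ+ψ≈0.3495
arm 2 (φ=120.0°): x'=-0.1091, y'=0.0103
  A cos θ + B sin θ = C:  0.2291·cos θ + -0.4395·sin θ = -0.2662
  θ2 = atan2(B,A) + arccos(C/0.4956) = 1.0474
φ3=240.0° → target in arm frame (0.0635, 0.0893)
  A=0.0565, B=-0.4395, C=(l²−L²−A²−y'²−z²)/(2L)=-0.0592
  θ3 = atan2(B,A) + arccos(C/0.4431) = 0.2618

θ₁ = 0.3495, θ₂ = 1.0474, θ₃ = 0.2618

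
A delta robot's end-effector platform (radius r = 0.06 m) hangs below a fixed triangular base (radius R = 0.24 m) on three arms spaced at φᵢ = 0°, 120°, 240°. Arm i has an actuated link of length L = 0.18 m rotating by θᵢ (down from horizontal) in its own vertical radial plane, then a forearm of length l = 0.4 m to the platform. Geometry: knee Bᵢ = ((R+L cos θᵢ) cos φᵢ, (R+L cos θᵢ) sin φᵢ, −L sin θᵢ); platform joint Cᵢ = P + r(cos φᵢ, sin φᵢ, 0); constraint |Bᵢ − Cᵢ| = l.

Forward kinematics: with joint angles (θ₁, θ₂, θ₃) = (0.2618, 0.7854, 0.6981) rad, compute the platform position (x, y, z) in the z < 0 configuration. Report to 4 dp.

(0.0616, -0.0110, -0.3194)

O1 = (0.3539·cos0.0°, 0.3539·sin0.0°, -0.0466) = (0.3539, 0.0000, -0.0466)
φ2=120.0°: virtual centre (-0.1536, 0.2661, -0.1273), radius l
arm 3 at φ=240.0°: ρ3 = 0.3179;  O3 = (-0.1589, -0.2753, -0.1157)
subtract pairs → two planes through P
linear system: -1.0150x+0.5322y = -0.0168−-0.1614z; -1.0256x+-0.5506y = -0.0130−-0.1382z
det = 1.1047;  x = 0.0146+-0.1470z,  y = -0.0037+0.0228z
sphere 1 gives Az²+Bz+C=0 with A=1.0221, B=0.1928, C=-0.0427;  B²−4AC=0.2118;  roots -0.3194, 0.1308;  negative root z = -0.3194
x = 0.0616, y = -0.0110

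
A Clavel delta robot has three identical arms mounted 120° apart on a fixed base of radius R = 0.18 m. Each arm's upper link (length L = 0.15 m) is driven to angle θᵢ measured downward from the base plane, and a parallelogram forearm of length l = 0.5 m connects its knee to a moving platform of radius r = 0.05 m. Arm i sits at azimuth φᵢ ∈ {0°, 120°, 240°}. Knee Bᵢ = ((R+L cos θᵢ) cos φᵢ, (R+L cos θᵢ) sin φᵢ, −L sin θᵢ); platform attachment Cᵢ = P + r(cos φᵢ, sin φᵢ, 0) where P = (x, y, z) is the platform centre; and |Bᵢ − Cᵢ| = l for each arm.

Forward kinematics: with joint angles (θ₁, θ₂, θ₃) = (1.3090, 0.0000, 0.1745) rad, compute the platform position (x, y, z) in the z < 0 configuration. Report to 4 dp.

(-0.2344, 0.0238, -0.4396)

arm 1 at φ=0.0°: ρ1 = 0.1688;  S1 = (0.1688, 0.0000, -0.1449)
φ2=120.0°: virtual centre (-0.1400, 0.2425, 0.0000), radius l
arm 3 at φ=240.0°: ρ3 = 0.2777;  S3 = (-0.1389, -0.2405, -0.0260)
subtract pairs → two planes through P
plane₁₂: -0.6176x+0.4850y+0.2898z = 0.0289
Cramer: x(z) = -0.0464+0.4276z;  y(z) = 0.0005-0.0529z
quadratic in z: (1.1857)z²+(0.1057)z+(-0.1827)=0, √Δ=0.9368 → z ∈ {-0.4396, 0.3505}; z = -0.4396 (taking z<0)
x = -0.2344, y = 0.0238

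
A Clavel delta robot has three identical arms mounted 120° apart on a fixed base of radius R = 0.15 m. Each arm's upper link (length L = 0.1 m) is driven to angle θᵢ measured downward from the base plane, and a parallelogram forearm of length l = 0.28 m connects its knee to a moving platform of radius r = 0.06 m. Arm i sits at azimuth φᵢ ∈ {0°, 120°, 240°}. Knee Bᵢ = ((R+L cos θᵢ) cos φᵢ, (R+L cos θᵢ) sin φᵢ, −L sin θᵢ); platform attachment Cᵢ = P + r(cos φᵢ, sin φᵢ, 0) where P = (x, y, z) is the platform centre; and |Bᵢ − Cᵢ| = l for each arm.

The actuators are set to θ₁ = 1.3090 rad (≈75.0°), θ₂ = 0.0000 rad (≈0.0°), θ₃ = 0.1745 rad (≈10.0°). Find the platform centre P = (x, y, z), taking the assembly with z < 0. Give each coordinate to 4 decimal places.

(-0.1285, 0.0124, -0.2327)

centre 1 = (0.1159·cos0.0°, 0.1159·sin0.0°, -0.0966) = (0.1159, 0.0000, -0.0966)
arm 2 at φ=120.0°: ρ2 = 0.1900;  centre 2 = (-0.0950, 0.1645, 0.0000)
φ3=240.0°: virtual centre (-0.0942, -0.1632, -0.0174), radius l
|centre ₂|²−|centre ₁|² = 0.0133;  |centre ₃|²−|centre ₁|² = 0.0131
linear system: -0.4218x+0.3291y = 0.0133−0.1932z; -0.4202x+-0.3265y = 0.0131−0.1585z
Cramer: x(z) = -0.0314+0.4175z;  y(z) = 0.0003-0.0520z
quadratic in z: (1.1770)z²+(0.0702)z+(-0.0474)=0, √Δ=0.4775 → z ∈ {-0.2327, 0.1730}; z = -0.2327 (taking z<0)
x = -0.1285, y = 0.0124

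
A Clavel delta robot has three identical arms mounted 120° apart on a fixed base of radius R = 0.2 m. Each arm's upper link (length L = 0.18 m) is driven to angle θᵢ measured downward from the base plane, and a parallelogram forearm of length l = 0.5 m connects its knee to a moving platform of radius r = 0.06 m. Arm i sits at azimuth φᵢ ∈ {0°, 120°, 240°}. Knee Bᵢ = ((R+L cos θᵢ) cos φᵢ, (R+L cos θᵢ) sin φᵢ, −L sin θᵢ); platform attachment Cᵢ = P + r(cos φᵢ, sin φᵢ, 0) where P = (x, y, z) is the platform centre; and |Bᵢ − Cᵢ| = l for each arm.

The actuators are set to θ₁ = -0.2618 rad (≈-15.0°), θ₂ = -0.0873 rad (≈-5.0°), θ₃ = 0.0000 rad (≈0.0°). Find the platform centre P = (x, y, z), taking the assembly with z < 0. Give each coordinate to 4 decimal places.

(0.0280, 0.0101, -0.3635)

arm 1 at φ=0.0°: ρ1 = 0.3139;  S1 = (0.3139, 0.0000, 0.0466)
arm 2 at φ=120.0°: ρ2 = 0.3193;  S2 = (-0.1597, 0.2765, 0.0157)
S3 = (0.3200·cos240.0°, 0.3200·sin240.0°, 0.0000) = (-0.1600, -0.2771, 0.0000)
eliminate P² terms by subtracting sphere 1 from 2 and 3
plane₁₂: -0.9470x+0.5531y+-0.0618z = 0.0015
Cramer: x(z) = -0.0017-0.0818z;  y(z) = -0.0002-0.0283z
quadratic in z: (1.0075)z²+(-0.0416)z+(-0.1482)=0, √Δ=0.7740 → z ∈ {-0.3635, 0.4048}; z = -0.3635 (taking z<0)
x = 0.0280, y = 0.0101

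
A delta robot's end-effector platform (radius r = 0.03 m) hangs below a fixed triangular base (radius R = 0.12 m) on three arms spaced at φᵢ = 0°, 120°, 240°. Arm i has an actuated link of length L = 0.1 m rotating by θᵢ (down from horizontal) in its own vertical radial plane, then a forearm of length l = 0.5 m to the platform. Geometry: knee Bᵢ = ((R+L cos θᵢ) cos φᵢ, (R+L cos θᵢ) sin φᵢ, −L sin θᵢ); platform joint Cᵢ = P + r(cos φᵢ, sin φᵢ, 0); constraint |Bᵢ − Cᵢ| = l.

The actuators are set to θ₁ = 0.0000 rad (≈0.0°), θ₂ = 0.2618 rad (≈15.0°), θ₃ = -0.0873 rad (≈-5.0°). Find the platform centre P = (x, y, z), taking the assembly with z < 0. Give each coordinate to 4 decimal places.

(0.0149, -0.0504, -0.4656)

centre 1 = (0.1900·cos0.0°, 0.1900·sin0.0°, 0.0000) = (0.1900, 0.0000, 0.0000)
centre 2 = (0.1866·cos120.0°, 0.1866·sin120.0°, -0.0259) = (-0.0933, 0.1616, -0.0259)
centre 3 = (0.1896·cos240.0°, 0.1896·sin240.0°, 0.0087) = (-0.0948, -0.1642, 0.0087)
eliminate P² terms by subtracting sphere 1 from 2 and 3
plane₁₂: -0.5666x+0.3232y+-0.0518z = -0.0006
Cramer: x(z) = 0.0006-0.0307z;  y(z) = -0.0008+0.1063z
into |P−centre ₁|² = l²: 1.0123z² + 0.0115z + -0.2141 = 0;  Δ = 0.8671;  z = -0.4656 or 0.4543 → z<0 root = -0.4656
x = 0.0149, y = -0.0504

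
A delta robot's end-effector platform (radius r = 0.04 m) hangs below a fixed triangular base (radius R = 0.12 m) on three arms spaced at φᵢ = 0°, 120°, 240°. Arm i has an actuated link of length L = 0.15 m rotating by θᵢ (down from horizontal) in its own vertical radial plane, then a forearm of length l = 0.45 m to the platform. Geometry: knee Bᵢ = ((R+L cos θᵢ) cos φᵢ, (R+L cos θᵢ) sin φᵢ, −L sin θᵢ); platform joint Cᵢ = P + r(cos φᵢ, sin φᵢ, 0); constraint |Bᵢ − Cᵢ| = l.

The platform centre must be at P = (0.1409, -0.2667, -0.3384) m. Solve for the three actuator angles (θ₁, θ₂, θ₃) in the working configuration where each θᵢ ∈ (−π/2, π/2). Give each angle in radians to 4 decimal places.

θ₁ = -0.0873, θ₂ = 1.3964, θ₃ = -0.1740

arm 1 (φ=0.0°): x'=0.1409, y'=-0.2667
  e−x'=-0.0609;  (l²−L²−(e−x')²−y'²−z²)/2L = -0.0312
  √(A²+B²)=0.3438;  θ1 = -1.7489+1.6616 ≈ -0.0873
arm 2 (φ=120.0°): x'=-0.3014, y'=0.0113
  A=0.3814, B=-0.3384, C=(l²−L²−A²−y'²−z²)/(2L)=-0.2671
  θ2 = atan2(B,A) + arccos(C/0.5099) = 1.3964
rotate P by −φ3: (0.1605, 0.2554, -0.3384)
  A=-0.0805, B=-0.3384, C=(l²−L²−A²−y'²−z²)/(2L)=-0.0207
  √(A²+B²)=0.3478;  θ3 = -1.8044+1.6304 ≈ -0.1740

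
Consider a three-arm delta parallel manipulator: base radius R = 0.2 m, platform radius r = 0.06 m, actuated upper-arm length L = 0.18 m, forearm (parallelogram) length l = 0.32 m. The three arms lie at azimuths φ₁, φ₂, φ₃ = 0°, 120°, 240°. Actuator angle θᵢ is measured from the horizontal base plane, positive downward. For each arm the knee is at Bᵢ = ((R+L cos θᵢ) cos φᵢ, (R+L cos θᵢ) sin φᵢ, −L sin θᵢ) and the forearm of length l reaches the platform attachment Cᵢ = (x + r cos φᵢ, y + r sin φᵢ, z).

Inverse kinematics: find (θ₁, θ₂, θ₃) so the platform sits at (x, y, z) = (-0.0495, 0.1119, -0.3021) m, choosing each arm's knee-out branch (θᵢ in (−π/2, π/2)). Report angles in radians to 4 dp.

θ₁ = 1.1341, θ₂ = 0.2618, θ₃ = 1.2214

arm 1 (φ=0.0°): x'=-0.0495, y'=0.1119
  A cos θ + B sin θ = C:  0.1895·cos θ + -0.3021·sin θ = -0.1936
  √(A²+B²)=0.3566;  θ1 = -1.0106+2.1447 ≈ 1.1341
φ2=120.0° → target in arm frame (0.1217, -0.0131)
  e−x'=0.0183;  (l²−L²−(e−x')²−y'²−z²)/2L = -0.0605
  θ2 = atan2(B,A) + arccos(C/0.3027) = 0.2618
arm 3 (φ=240.0°): x'=-0.0722, y'=-0.0988
  e−x'=0.2122;  (l²−L²−(e−x')²−y'²−z²)/2L = -0.2112
  θ3 = atan2(B,A) + arccos(C/0.3692) = 1.2214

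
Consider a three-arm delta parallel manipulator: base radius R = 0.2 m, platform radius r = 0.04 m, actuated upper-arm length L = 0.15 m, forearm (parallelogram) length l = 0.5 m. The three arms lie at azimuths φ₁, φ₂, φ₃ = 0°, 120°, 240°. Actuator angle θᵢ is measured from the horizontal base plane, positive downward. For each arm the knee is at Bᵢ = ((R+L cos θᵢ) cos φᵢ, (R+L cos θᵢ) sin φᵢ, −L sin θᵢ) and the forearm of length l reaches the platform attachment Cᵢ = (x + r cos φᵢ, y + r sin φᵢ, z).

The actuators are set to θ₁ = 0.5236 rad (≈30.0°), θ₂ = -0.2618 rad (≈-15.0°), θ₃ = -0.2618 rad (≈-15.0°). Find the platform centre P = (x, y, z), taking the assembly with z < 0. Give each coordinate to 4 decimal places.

(-0.1040, 0.0000, -0.3830)

S1 = (0.2899·cos0.0°, 0.2899·sin0.0°, -0.0750) = (0.2899, 0.0000, -0.0750)
S2 = (0.3049·cos120.0°, 0.3049·sin120.0°, 0.0388) = (-0.1524, 0.2640, 0.0388)
S3 = (0.3049·cos240.0°, 0.3049·sin240.0°, 0.0388) = (-0.1524, -0.2640, 0.0388)
subtract pairs → two planes through P
[-0.8847 0.5281 0.2276]·P = 0.0048;  [-0.8847 -0.5281 0.2276]·P = 0.0048
Cramer: x(z) = -0.0054+0.2573z;  y(z) = 0.0000-0.0000z
into |P−S₁|² = l²: 1.0662z² + -0.0020z + -0.1572 = 0;  Δ = 0.6703;  z = -0.3830 or 0.3849 → z<0 root = -0.3830
x = -0.1040, y = 0.0000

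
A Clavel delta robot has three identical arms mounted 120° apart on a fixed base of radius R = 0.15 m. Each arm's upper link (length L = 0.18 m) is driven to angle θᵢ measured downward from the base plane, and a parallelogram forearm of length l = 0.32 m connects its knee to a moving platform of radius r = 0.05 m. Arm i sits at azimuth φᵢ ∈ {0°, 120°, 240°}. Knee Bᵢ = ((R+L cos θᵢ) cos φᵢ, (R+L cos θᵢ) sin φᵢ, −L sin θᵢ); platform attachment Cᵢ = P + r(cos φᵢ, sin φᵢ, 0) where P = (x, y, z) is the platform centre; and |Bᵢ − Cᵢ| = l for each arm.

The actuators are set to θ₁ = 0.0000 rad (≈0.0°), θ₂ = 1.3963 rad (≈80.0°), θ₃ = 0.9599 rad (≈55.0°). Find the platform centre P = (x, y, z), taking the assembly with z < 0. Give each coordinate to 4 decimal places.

(0.1668, -0.0754, -0.2897)

arm 1 at φ=0.0°: (R−r)+L cos θ1 = 0.2800;  centre 1 = (0.2800, 0.0000, 0.0000)
φ2=120.0°: virtual centre (-0.0656, 0.1137, -0.1773), radius l
arm 3 at φ=240.0°: (R−r)+L cos θ3 = 0.2032;  centre 3 = (-0.1016, -0.1760, -0.1474)
eliminate P² terms by subtracting sphere 1 from 2 and 3
plane₁₂: -0.6913x+0.2273y+-0.3545z = -0.0297
det = 0.4169;  x = 0.0335+-0.4602z,  y = -0.0290+0.1601z
quadratic in z: (1.2374)z²+(0.2176)z+(-0.0408)=0, √Δ=0.4993 → z ∈ {-0.2897, 0.1138}; z = -0.2897 (taking z<0)
x = 0.1668, y = -0.0754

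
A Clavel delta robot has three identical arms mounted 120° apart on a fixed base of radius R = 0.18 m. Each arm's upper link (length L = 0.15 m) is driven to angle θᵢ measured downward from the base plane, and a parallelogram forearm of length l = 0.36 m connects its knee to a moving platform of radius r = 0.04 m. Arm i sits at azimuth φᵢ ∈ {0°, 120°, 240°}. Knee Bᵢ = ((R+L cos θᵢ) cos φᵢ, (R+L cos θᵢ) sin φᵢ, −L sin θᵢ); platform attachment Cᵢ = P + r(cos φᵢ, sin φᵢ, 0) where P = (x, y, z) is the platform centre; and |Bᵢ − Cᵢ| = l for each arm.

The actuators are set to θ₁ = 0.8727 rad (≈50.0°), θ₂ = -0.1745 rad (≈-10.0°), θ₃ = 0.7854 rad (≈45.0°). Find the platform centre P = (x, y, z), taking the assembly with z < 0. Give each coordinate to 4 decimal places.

φ1=0.0°: virtual centre (0.2364, 0.0000, -0.1149), radius l
φ2=120.0°: virtual centre (-0.1439, 0.2492, 0.0260), radius l
centre 3 = (0.2461·cos240.0°, 0.2461·sin240.0°, -0.1061) = (-0.1230, -0.2131, -0.1061)
subtract pairs → two planes through P
linear system: -0.7606x+0.4983y = 0.0144−0.2819z; -0.7189x+-0.4262y = 0.0027−0.0177z
Cramer: x(z) = -0.0109+0.1890z;  y(z) = 0.0121-0.2773z
sphere 1 gives Az²+Bz+C=0 with A=1.1126, B=0.1296, C=-0.0551;  B²−4AC=0.2618;  roots -0.2882, 0.1717;  negative root z = -0.2882
x = -0.0654, y = 0.0920

(-0.0654, 0.0920, -0.2882)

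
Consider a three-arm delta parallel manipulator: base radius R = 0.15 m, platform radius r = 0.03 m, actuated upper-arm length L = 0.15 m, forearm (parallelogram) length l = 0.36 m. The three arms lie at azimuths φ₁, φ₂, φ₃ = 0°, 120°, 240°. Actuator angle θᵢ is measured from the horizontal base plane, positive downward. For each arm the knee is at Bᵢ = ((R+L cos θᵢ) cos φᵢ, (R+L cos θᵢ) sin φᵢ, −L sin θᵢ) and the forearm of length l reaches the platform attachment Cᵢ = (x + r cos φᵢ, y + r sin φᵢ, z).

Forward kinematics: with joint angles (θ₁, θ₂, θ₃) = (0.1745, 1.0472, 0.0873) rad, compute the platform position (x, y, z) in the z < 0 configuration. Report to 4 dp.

(0.0554, -0.1127, -0.2940)

φ1=0.0°: virtual centre (0.2677, 0.0000, -0.0260), radius l
S2 = (0.1950·cos120.0°, 0.1950·sin120.0°, -0.1299) = (-0.0975, 0.1689, -0.1299)
φ3=240.0°: virtual centre (-0.1347, -0.2333, -0.0131), radius l
subtract pairs → two planes through P
plane₁₂: -0.7304x+0.3377y+-0.2077z = -0.0175
det = 0.6127;  x = 0.0131+-0.1439z,  y = -0.0234+0.3038z
into |P−S₁|² = l²: 1.1130z² + 0.1112z + -0.0635 = 0;  Δ = 0.2952;  z = -0.2940 or 0.1941 → z<0 root = -0.2940
x = 0.0554, y = -0.1127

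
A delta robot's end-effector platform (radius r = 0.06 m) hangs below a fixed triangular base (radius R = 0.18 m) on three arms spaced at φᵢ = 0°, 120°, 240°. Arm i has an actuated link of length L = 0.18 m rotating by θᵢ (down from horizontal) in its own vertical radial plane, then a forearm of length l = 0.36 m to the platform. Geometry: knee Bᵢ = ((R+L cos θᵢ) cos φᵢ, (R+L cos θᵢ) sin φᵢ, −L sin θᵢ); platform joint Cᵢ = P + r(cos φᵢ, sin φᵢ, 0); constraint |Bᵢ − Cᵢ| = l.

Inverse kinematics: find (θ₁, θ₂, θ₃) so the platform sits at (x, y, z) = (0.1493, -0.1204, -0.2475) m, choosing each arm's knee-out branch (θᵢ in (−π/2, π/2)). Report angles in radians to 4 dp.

θ₁ = -0.3494, θ₂ = 1.3088, θ₃ = 0.4360

φ1=0.0° → target in arm frame (0.1493, -0.1204)
  A cos θ + B sin θ = C:  -0.0293·cos θ + -0.2475·sin θ = 0.0572
  γ=atan2(-0.2475,-0.0293)=-1.6886;  ψ=arccos(0.2295)=1.3393;  θ1=γ+ψ≈-0.3494
φ2=120.0° → target in arm frame (-0.1789, -0.0691)
  e−x'=0.2989;  (l²−L²−(e−x')²−y'²−z²)/2L = -0.1616
  γ=atan2(-0.2475,0.2989)=-0.6916;  ψ=arccos(-0.4165)=2.0003;  θ2=γ+ψ≈1.3088
φ3=240.0° → target in arm frame (0.0296, 0.1895)
  A=0.0904, B=-0.2475, C=(l²−L²−A²−y'²−z²)/(2L)=-0.0226
  θ3 = atan2(B,A) + arccos(C/0.2635) = 0.4360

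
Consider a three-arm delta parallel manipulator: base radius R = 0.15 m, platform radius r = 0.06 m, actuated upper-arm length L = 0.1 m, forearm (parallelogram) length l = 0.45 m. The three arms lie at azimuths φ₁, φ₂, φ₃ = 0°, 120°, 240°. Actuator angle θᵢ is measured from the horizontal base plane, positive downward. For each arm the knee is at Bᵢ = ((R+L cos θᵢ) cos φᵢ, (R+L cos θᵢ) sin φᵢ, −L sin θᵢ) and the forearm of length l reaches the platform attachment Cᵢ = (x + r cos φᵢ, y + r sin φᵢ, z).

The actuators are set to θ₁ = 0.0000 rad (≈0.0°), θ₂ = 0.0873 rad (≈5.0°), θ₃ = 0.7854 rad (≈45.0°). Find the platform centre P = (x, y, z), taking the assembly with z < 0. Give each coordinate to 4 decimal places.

arm 1 at φ=0.0°: (R−r)+L cos θ1 = 0.1900;  O1 = (0.1900, 0.0000, 0.0000)
O2 = (0.1896·cos120.0°, 0.1896·sin120.0°, -0.0087) = (-0.0948, 0.1642, -0.0087)
arm 3 at φ=240.0°: (R−r)+L cos θ3 = 0.1607;  O3 = (-0.0804, -0.1392, -0.0707)
subtract pairs → two planes through P
linear system: -0.5696x+0.3284y = -0.0001−-0.0174z; -0.5407x+-0.2784y = -0.0053−-0.1414z
det = 0.3361;  x = 0.0052+-0.1526z,  y = 0.0088+-0.2116z
into |P−O₁|² = l²: 1.0681z² + 0.0527z + -0.1683 = 0;  Δ = 0.7217;  z = -0.4223 or 0.3730 → z<0 root = -0.4223
x = 0.0697, y = 0.0982

(0.0697, 0.0982, -0.4223)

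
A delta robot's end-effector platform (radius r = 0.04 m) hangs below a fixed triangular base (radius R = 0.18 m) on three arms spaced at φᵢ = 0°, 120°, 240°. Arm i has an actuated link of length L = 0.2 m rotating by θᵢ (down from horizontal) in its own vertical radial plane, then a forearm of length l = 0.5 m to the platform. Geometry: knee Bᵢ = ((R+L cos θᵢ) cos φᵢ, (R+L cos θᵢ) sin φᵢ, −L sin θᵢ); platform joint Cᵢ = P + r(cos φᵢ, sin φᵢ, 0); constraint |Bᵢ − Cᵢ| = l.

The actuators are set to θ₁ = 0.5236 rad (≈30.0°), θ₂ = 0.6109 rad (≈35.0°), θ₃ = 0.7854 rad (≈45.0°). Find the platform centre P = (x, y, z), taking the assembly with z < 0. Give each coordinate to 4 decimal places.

(0.0385, 0.0342, -0.5164)

φ1=0.0°: virtual centre (0.3132, 0.0000, -0.1000), radius l
φ2=120.0°: virtual centre (-0.1519, 0.2631, -0.1147), radius l
arm 3 at φ=240.0°: e+L cos θ3 = 0.2814;  S3 = (-0.1407, -0.2437, -0.1414)
eliminate P² terms by subtracting sphere 1 from 2 and 3
plane₁₂: -0.9302x+0.5262y+-0.0294z = -0.0026
det = 0.9312;  x = 0.0064+-0.0622z,  y = 0.0063+-0.0541z
sphere 1 gives Az²+Bz+C=0 with A=1.0068, B=0.2375, C=-0.1458;  B²−4AC=0.6437;  roots -0.5164, 0.2805;  negative root z = -0.5164
x = 0.0385, y = 0.0342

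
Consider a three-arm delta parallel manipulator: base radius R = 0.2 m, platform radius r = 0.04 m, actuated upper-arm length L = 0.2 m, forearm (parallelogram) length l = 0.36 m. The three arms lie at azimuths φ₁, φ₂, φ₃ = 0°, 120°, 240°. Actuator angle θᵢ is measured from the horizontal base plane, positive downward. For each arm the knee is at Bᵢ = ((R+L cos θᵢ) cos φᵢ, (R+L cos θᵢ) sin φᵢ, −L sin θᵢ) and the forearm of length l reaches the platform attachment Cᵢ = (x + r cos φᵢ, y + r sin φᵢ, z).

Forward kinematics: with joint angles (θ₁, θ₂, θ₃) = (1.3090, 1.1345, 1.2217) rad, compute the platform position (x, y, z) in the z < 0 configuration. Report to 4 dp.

φ1=0.0°: virtual centre (0.2118, 0.0000, -0.1932), radius l
φ2=120.0°: virtual centre (-0.1223, 0.2118, -0.1813), radius l
arm 3 at φ=240.0°: ρ3 = 0.2284;  S3 = (-0.1142, -0.1978, -0.1879)
|S₂|²−|S₁|² = 0.0105;  |S₃|²−|S₁|² = 0.0053
linear system: -0.6680x+0.4235y = 0.0105−0.0238z; -0.6519x+-0.3956y = 0.0053−0.0105z
Cramer: x(z) = -0.0118+0.0257z;  y(z) = 0.0061-0.0158z
quadratic in z: (1.0009)z²+(0.3747)z+(-0.0422)=0, √Δ=0.5563 → z ∈ {-0.4651, 0.0907}; z = -0.4651 (taking z<0)
x = -0.0238, y = 0.0134

(-0.0238, 0.0134, -0.4651)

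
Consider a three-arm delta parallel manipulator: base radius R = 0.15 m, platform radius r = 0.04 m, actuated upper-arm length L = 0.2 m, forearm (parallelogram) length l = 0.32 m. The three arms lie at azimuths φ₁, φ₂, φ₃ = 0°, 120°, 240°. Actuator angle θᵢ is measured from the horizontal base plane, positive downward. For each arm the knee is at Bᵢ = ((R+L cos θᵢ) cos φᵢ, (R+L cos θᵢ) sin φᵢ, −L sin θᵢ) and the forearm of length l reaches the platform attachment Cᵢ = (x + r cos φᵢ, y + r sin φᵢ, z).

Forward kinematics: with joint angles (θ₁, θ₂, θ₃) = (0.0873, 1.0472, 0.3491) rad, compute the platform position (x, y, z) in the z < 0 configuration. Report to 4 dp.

arm 1 at φ=0.0°: ρ1 = 0.3092;  S1 = (0.3092, 0.0000, -0.0174)
φ2=120.0°: virtual centre (-0.1050, 0.1819, -0.1732), radius l
arm 3 at φ=240.0°: ρ3 = 0.2979;  S3 = (-0.1490, -0.2580, -0.0684)
|S₂|²−|S₁|² = -0.0218;  |S₃|²−|S₁|² = -0.0025
linear system: -0.8285x+0.3637y = -0.0218−-0.3115z; -0.9164x+-0.5160y = -0.0025−-0.1019z
det = 0.7609;  x = 0.0160+-0.2600z,  y = -0.0236+0.2642z
sphere 1 gives Az²+Bz+C=0 with A=1.1374, B=0.1749, C=-0.0155;  B²−4AC=0.1013;  roots -0.2168, 0.0630;  negative root z = -0.2168
x = 0.0724, y = -0.0809

(0.0724, -0.0809, -0.2168)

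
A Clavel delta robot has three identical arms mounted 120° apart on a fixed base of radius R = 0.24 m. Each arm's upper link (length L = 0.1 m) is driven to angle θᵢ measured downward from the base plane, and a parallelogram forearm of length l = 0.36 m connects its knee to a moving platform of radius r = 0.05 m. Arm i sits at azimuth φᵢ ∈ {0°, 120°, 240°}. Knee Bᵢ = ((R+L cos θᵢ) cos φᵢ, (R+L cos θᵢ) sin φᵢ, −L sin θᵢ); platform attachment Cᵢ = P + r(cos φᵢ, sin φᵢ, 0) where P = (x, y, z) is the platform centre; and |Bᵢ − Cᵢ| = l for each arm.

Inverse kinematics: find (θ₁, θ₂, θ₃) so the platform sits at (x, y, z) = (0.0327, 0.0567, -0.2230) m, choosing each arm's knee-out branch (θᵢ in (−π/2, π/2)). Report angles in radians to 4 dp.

φ1=0.0° → target in arm frame (0.0327, 0.0567)
  e−x'=0.1573;  (l²−L²−(e−x')²−y'²−z²)/2L = 0.2096
  θ1 = atan2(B,A) + arccos(C/0.2729) = -0.2613
rotate P by −φ2: (0.0328, -0.0567, -0.2230)
  e−x'=0.1572;  (l²−L²−(e−x')²−y'²−z²)/2L = 0.2097
  γ=atan2(-0.2230,0.1572)=-0.9566;  ψ=arccos(0.7684)=0.6945;  θ2=γ+ψ≈-0.2621
φ3=240.0° → target in arm frame (-0.0655, 0.0000)
  e−x'=0.2555;  (l²−L²−(e−x')²−y'²−z²)/2L = 0.0231
  √(A²+B²)=0.3391;  θ3 = -0.7177+1.5027 ≈ 0.7850

θ₁ = -0.2613, θ₂ = -0.2621, θ₃ = 0.7850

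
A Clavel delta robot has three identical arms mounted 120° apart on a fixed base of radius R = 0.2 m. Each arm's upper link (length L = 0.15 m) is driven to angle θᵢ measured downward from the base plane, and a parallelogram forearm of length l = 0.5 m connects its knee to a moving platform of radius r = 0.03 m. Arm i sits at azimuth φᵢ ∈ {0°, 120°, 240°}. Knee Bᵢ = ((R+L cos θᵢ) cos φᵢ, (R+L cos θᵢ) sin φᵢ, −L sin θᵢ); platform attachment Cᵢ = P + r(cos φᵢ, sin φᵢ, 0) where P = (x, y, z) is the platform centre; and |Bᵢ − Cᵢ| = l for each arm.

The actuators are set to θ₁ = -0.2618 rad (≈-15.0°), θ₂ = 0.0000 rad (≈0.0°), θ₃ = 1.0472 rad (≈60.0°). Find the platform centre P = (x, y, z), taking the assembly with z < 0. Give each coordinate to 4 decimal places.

φ1=0.0°: virtual centre (0.3149, 0.0000, 0.0388), radius l
arm 2 at φ=120.0°: ρ2 = 0.3200;  centre 2 = (-0.1600, 0.2771, 0.0000)
arm 3 at φ=240.0°: ρ3 = 0.2450;  centre 3 = (-0.1225, -0.2122, -0.1299)
eliminate P² terms by subtracting sphere 1 from 2 and 3
plane₁₂: -0.9498x+0.5543y+-0.0776z = 0.0017
det = 0.8879;  x = 0.0140+-0.2478z,  y = 0.0271+-0.2845z
into |P−centre ₁|² = l²: 1.1423z² + 0.0560z + -0.1572 = 0;  Δ = 0.7215;  z = -0.3963 or 0.3473 → z<0 root = -0.3963
x = 0.1122, y = 0.1399

(0.1122, 0.1399, -0.3963)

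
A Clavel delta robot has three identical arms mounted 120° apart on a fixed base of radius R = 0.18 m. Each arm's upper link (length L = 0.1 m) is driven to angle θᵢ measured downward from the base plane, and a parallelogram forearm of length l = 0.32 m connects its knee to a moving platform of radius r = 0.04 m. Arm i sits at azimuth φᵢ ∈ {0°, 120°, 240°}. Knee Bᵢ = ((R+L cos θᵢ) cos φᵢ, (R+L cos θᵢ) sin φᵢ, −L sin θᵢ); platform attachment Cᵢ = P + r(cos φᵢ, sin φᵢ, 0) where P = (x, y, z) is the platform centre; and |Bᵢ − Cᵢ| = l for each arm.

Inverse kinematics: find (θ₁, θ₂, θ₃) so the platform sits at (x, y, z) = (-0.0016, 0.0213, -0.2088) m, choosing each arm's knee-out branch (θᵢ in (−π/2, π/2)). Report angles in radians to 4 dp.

arm 1 (φ=0.0°): x'=-0.0016, y'=0.0213
  A=0.1416, B=-0.2088, C=(l²−L²−A²−y'²−z²)/(2L)=0.1415
  θ1 = atan2(B,A) + arccos(C/0.2523) = 0.0005
rotate P by −φ2: (0.0192, -0.0093, -0.2088)
  A cos θ + B sin θ = C:  0.1208·cos θ + -0.2088·sin θ = 0.1707
  θ2 = atan2(B,A) + arccos(C/0.2412) = -0.2618
arm 3 (φ=240.0°): x'=-0.0176, y'=-0.0120
  A cos θ + B sin θ = C:  0.1576·cos θ + -0.2088·sin θ = 0.1190
  θ3 = atan2(B,A) + arccos(C/0.2616) = 0.1744

θ₁ = 0.0005, θ₂ = -0.2618, θ₃ = 0.1744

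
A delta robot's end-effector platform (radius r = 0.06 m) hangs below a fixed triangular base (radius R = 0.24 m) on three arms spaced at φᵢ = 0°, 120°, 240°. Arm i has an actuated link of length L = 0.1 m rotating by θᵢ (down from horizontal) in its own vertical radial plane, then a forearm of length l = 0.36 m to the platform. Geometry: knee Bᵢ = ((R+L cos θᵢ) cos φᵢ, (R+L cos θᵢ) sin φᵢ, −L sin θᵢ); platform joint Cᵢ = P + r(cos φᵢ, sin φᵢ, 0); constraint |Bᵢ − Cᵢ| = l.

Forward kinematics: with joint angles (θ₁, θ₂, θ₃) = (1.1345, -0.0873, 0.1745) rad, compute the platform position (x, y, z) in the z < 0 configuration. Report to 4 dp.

(-0.0917, 0.0147, -0.2661)

φ1=0.0°: virtual centre (0.2223, 0.0000, -0.0906), radius l
arm 2 at φ=120.0°: e+L cos θ2 = 0.2796;  centre 2 = (-0.1398, 0.2422, 0.0087)
φ3=240.0°: virtual centre (-0.1392, -0.2412, -0.0174), radius l
|centre ₂|²−|centre ₁|² = 0.0206;  |centre ₃|²−|centre ₁|² = 0.0202
plane₁₂: -0.7241x+0.4843y+0.1987z = 0.0206
det = 0.6994;  x = -0.0283+0.2385z,  y = 0.0004+-0.0537z
quadratic in z: (1.0598)z²+(0.0617)z+(-0.0586)=0, √Δ=0.5023 → z ∈ {-0.2661, 0.2079}; z = -0.2661 (taking z<0)
x = -0.0917, y = 0.0147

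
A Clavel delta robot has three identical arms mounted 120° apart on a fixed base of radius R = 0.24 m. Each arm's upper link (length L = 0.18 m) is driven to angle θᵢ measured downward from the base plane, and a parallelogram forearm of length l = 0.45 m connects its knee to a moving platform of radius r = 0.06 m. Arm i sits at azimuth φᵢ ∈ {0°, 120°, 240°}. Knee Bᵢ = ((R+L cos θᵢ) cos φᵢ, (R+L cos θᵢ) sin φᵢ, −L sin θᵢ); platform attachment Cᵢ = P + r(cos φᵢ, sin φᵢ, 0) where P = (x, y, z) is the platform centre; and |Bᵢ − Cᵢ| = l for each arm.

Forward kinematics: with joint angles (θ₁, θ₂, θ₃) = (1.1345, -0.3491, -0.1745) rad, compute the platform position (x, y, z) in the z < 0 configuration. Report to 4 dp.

φ1=0.0°: virtual centre (0.2561, 0.0000, -0.1631), radius l
arm 2 at φ=120.0°: (R−r)+L cos θ2 = 0.3491;  O2 = (-0.1746, 0.3024, 0.0616)
arm 3 at φ=240.0°: (R−r)+L cos θ3 = 0.3573;  O3 = (-0.1786, -0.3094, 0.0313)
eliminate P² terms by subtracting sphere 1 from 2 and 3
plane₁₂: -0.8613x+0.6047y+0.4494z = 0.0335
det = 1.0587;  x = -0.0404+0.4847z,  y = -0.0021+-0.0528z
quadratic in z: (1.2378)z²+(0.0391)z+(-0.0880)=0, √Δ=0.6612 → z ∈ {-0.2829, 0.2513}; z = -0.2829 (taking z<0)
x = -0.1775, y = 0.0128

(-0.1775, 0.0128, -0.2829)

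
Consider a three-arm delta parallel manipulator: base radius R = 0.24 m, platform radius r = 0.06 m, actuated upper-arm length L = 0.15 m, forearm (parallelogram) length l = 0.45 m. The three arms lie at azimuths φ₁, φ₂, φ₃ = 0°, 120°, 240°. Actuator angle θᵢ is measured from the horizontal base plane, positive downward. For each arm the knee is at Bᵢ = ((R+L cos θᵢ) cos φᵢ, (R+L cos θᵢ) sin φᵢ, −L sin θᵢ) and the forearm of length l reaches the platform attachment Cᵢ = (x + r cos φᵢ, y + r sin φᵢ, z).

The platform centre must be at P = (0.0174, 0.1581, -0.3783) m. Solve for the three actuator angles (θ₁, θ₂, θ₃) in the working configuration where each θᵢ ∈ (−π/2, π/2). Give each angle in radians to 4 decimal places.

rotate P by −φ1: (0.0174, 0.1581, -0.3783)
  e−x'=0.1626;  (l²−L²−(e−x')²−y'²−z²)/2L = -0.0485
  γ=atan2(-0.3783,0.1626)=-1.1649;  ψ=arccos(-0.1177)=1.6888;  θ1=γ+ψ≈0.5240
φ2=120.0° → target in arm frame (0.1282, -0.0941)
  A=0.0518, B=-0.3783, C=(l²−L²−A²−y'²−z²)/(2L)=0.0845
  √(A²+B²)=0.3818;  θ2 = -1.4348+1.3476 ≈ -0.0871
φ3=240.0° → target in arm frame (-0.1456, -0.0640)
  e−x'=0.3256;  (l²−L²−(e−x')²−y'²−z²)/2L = -0.2441
  θ3 = atan2(B,A) + arccos(C/0.4991) = 1.2217

θ₁ = 0.5240, θ₂ = -0.0871, θ₃ = 1.2217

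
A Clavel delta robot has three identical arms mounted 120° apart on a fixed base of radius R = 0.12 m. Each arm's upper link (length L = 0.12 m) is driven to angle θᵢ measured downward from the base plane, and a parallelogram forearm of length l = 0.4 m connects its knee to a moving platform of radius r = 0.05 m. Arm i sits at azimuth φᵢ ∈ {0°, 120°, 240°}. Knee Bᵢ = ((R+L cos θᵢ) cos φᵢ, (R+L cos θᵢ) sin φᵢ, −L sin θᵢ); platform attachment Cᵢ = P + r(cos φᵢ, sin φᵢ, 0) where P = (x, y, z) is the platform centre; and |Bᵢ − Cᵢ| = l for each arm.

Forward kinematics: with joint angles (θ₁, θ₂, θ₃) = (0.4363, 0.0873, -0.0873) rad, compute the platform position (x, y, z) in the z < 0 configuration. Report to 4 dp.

(-0.0701, -0.0231, -0.3630)

arm 1 at φ=0.0°: e+L cos θ1 = 0.1788;  O1 = (0.1788, 0.0000, -0.0507)
O2 = (0.1895·cos120.0°, 0.1895·sin120.0°, -0.0105) = (-0.0948, 0.1641, -0.0105)
φ3=240.0°: virtual centre (-0.0948, -0.1641, 0.0105), radius l
subtract pairs → two planes through P
[-0.5471 0.3283 0.0805]·P = 0.0015;  [-0.5471 -0.3283 0.1223]·P = 0.0015
det = 0.3592;  x = -0.0028+0.1854z,  y = 0.0000+0.0637z
sphere 1 gives Az²+Bz+C=0 with A=1.0384, B=0.0341, C=-0.1245;  B²−4AC=0.5182;  roots -0.3630, 0.3302;  negative root z = -0.3630
x = -0.0701, y = -0.0231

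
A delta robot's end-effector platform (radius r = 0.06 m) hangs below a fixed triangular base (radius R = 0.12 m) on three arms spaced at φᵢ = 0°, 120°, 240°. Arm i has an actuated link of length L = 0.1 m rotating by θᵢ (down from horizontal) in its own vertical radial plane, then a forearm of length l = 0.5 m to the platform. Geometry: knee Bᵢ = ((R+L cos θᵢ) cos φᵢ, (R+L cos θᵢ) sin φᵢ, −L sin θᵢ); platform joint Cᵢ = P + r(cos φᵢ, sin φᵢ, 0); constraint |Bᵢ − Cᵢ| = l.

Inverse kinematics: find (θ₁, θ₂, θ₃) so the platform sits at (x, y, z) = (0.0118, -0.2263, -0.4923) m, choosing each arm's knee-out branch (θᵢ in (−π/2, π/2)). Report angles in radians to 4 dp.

φ1=0.0° → target in arm frame (0.0118, -0.2263)
  A cos θ + B sin θ = C:  0.0482·cos θ + -0.4923·sin θ = -0.2795
  θ1 = atan2(B,A) + arccos(C/0.4947) = 0.6980
arm 2 (φ=120.0°): x'=-0.2019, y'=0.1029
  e−x'=0.2619;  (l²−L²−(e−x')²−y'²−z²)/2L = -0.4077
  θ2 = atan2(B,A) + arccos(C/0.5576) = 1.3088
φ3=240.0° → target in arm frame (0.1901, 0.1234)
  A=-0.1301, B=-0.4923, C=(l²−L²−A²−y'²−z²)/(2L)=-0.1725
  θ3 = atan2(B,A) + arccos(C/0.5092) = 0.0873

θ₁ = 0.6980, θ₂ = 1.3088, θ₃ = 0.0873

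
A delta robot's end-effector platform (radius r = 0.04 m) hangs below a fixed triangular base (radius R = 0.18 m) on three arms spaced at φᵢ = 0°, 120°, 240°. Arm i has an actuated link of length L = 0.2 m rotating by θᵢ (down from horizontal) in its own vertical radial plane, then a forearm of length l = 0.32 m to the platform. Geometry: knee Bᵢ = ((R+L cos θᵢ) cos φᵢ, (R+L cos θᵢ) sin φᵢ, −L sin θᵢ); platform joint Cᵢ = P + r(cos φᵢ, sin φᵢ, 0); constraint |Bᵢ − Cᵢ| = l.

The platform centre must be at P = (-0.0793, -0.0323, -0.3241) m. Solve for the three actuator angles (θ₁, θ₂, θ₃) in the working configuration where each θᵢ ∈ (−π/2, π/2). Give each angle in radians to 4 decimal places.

θ₁ = 1.2214, θ₂ = 0.8726, θ₃ = 0.6108

arm 1 (φ=0.0°): x'=-0.0793, y'=-0.0323
  e−x'=0.2193;  (l²−L²−(e−x')²−y'²−z²)/2L = -0.2294
  θ1 = atan2(B,A) + arccos(C/0.3913) = 1.2214
arm 2 (φ=120.0°): x'=0.0117, y'=0.0848
  e−x'=0.1283;  (l²−L²−(e−x')²−y'²−z²)/2L = -0.1658
  γ=atan2(-0.3241,0.1283)=-1.1938;  ψ=arccos(-0.4755)=2.0664;  θ2=γ+ψ≈0.8726
φ3=240.0° → target in arm frame (0.0676, -0.0525)
  A=0.0724, B=-0.3241, C=(l²−L²−A²−y'²−z²)/(2L)=-0.1266
  γ=atan2(-0.3241,0.0724)=-1.3511;  ψ=arccos(-0.3812)=1.9619;  θ3=γ+ψ≈0.6108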